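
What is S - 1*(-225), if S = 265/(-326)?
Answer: 73085/326 ≈ 224.19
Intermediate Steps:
S = -265/326 (S = 265*(-1/326) = -265/326 ≈ -0.81288)
S - 1*(-225) = -265/326 - 1*(-225) = -265/326 + 225 = 73085/326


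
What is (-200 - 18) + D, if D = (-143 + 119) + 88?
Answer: -154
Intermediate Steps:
D = 64 (D = -24 + 88 = 64)
(-200 - 18) + D = (-200 - 18) + 64 = -218 + 64 = -154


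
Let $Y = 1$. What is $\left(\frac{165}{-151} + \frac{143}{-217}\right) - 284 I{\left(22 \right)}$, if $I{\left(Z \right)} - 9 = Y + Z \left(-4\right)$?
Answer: $\frac{725797186}{32767} \approx 22150.0$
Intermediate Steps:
$I{\left(Z \right)} = 10 - 4 Z$ ($I{\left(Z \right)} = 9 + \left(1 + Z \left(-4\right)\right) = 9 - \left(-1 + 4 Z\right) = 10 - 4 Z$)
$\left(\frac{165}{-151} + \frac{143}{-217}\right) - 284 I{\left(22 \right)} = \left(\frac{165}{-151} + \frac{143}{-217}\right) - 284 \left(10 - 88\right) = \left(165 \left(- \frac{1}{151}\right) + 143 \left(- \frac{1}{217}\right)\right) - 284 \left(10 - 88\right) = \left(- \frac{165}{151} - \frac{143}{217}\right) - -22152 = - \frac{57398}{32767} + 22152 = \frac{725797186}{32767}$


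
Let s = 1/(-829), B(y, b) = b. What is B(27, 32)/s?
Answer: -26528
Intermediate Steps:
s = -1/829 ≈ -0.0012063
B(27, 32)/s = 32/(-1/829) = 32*(-829) = -26528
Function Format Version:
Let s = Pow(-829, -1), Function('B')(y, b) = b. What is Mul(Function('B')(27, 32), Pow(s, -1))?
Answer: -26528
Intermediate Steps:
s = Rational(-1, 829) ≈ -0.0012063
Mul(Function('B')(27, 32), Pow(s, -1)) = Mul(32, Pow(Rational(-1, 829), -1)) = Mul(32, -829) = -26528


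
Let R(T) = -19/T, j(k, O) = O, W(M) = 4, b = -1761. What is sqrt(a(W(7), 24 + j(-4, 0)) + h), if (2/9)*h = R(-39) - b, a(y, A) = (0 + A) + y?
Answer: sqrt(1344343)/13 ≈ 89.189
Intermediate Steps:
a(y, A) = A + y
h = 103047/13 (h = 9*(-19/(-39) - 1*(-1761))/2 = 9*(-19*(-1/39) + 1761)/2 = 9*(19/39 + 1761)/2 = (9/2)*(68698/39) = 103047/13 ≈ 7926.7)
sqrt(a(W(7), 24 + j(-4, 0)) + h) = sqrt(((24 + 0) + 4) + 103047/13) = sqrt((24 + 4) + 103047/13) = sqrt(28 + 103047/13) = sqrt(103411/13) = sqrt(1344343)/13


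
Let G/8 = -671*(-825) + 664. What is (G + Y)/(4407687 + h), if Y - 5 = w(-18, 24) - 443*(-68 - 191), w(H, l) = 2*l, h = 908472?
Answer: 1516234/1772053 ≈ 0.85564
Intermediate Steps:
G = 4433912 (G = 8*(-671*(-825) + 664) = 8*(553575 + 664) = 8*554239 = 4433912)
Y = 114790 (Y = 5 + (2*24 - 443*(-68 - 191)) = 5 + (48 - 443*(-259)) = 5 + (48 + 114737) = 5 + 114785 = 114790)
(G + Y)/(4407687 + h) = (4433912 + 114790)/(4407687 + 908472) = 4548702/5316159 = 4548702*(1/5316159) = 1516234/1772053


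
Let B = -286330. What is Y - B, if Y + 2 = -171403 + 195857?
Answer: 310782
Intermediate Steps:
Y = 24452 (Y = -2 + (-171403 + 195857) = -2 + 24454 = 24452)
Y - B = 24452 - 1*(-286330) = 24452 + 286330 = 310782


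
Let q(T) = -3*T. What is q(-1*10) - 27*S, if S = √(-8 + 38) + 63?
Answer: -1671 - 27*√30 ≈ -1818.9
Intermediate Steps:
S = 63 + √30 (S = √30 + 63 = 63 + √30 ≈ 68.477)
q(-1*10) - 27*S = -(-3)*10 - 27*(63 + √30) = -3*(-10) + (-1701 - 27*√30) = 30 + (-1701 - 27*√30) = -1671 - 27*√30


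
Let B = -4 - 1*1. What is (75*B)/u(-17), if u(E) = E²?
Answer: -375/289 ≈ -1.2976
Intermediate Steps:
B = -5 (B = -4 - 1 = -5)
(75*B)/u(-17) = (75*(-5))/((-17)²) = -375/289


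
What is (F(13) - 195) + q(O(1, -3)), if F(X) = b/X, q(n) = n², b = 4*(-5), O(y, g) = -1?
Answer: -2542/13 ≈ -195.54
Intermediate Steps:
b = -20
F(X) = -20/X
(F(13) - 195) + q(O(1, -3)) = (-20/13 - 195) + (-1)² = (-20*1/13 - 195) + 1 = (-20/13 - 195) + 1 = -2555/13 + 1 = -2542/13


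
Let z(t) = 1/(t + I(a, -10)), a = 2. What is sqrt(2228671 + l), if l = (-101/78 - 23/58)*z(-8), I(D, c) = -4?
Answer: 5*sqrt(456132672853)/2262 ≈ 1492.9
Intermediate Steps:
z(t) = 1/(-4 + t) (z(t) = 1/(t - 4) = 1/(-4 + t))
l = 1913/13572 (l = (-101/78 - 23/58)/(-4 - 8) = (-101*1/78 - 23*1/58)/(-12) = (-101/78 - 23/58)*(-1/12) = -1913/1131*(-1/12) = 1913/13572 ≈ 0.14095)
sqrt(2228671 + l) = sqrt(2228671 + 1913/13572) = sqrt(30247524725/13572) = 5*sqrt(456132672853)/2262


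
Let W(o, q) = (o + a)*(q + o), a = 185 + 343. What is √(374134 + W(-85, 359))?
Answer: 2*√123879 ≈ 703.93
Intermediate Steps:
a = 528
W(o, q) = (528 + o)*(o + q) (W(o, q) = (o + 528)*(q + o) = (528 + o)*(o + q))
√(374134 + W(-85, 359)) = √(374134 + ((-85)² + 528*(-85) + 528*359 - 85*359)) = √(374134 + (7225 - 44880 + 189552 - 30515)) = √(374134 + 121382) = √495516 = 2*√123879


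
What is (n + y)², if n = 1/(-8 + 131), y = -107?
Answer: 173185600/15129 ≈ 11447.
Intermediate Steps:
n = 1/123 ≈ 0.0081301
(n + y)² = (1/123 - 107)² = (-13160/123)² = 173185600/15129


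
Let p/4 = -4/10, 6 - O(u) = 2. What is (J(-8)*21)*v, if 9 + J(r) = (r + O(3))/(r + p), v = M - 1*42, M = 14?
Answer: 5047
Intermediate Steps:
v = -28 (v = 14 - 1*42 = 14 - 42 = -28)
O(u) = 4 (O(u) = 6 - 1*2 = 6 - 2 = 4)
p = -8/5 (p = 4*(-4/10) = 4*(-4*⅒) = 4*(-⅖) = -8/5 ≈ -1.6000)
J(r) = -9 + (4 + r)/(-8/5 + r) (J(r) = -9 + (r + 4)/(r - 8/5) = -9 + (4 + r)/(-8/5 + r))
(J(-8)*21)*v = ((4*(23 - 10*(-8))/(-8 + 5*(-8)))*21)*(-28) = ((4*(23 + 80)/(-8 - 40))*21)*(-28) = ((4*103/(-48))*21)*(-28) = ((4*(-1/48)*103)*21)*(-28) = -103/12*21*(-28) = -721/4*(-28) = 5047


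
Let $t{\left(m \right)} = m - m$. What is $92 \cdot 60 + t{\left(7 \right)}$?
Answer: $5520$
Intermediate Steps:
$t{\left(m \right)} = 0$
$92 \cdot 60 + t{\left(7 \right)} = 92 \cdot 60 + 0 = 5520 + 0 = 5520$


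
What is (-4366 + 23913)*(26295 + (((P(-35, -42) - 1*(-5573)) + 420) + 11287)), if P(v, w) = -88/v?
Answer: 29813338511/35 ≈ 8.5181e+8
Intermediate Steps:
(-4366 + 23913)*(26295 + (((P(-35, -42) - 1*(-5573)) + 420) + 11287)) = (-4366 + 23913)*(26295 + (((-88/(-35) - 1*(-5573)) + 420) + 11287)) = 19547*(26295 + (((-88*(-1/35) + 5573) + 420) + 11287)) = 19547*(26295 + (((88/35 + 5573) + 420) + 11287)) = 19547*(26295 + ((195143/35 + 420) + 11287)) = 19547*(26295 + (209843/35 + 11287)) = 19547*(26295 + 604888/35) = 19547*(1525213/35) = 29813338511/35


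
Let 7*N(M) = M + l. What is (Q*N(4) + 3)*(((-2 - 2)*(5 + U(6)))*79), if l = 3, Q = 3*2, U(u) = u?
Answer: -31284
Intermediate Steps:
Q = 6
N(M) = 3/7 + M/7 (N(M) = (M + 3)/7 = (3 + M)/7 = 3/7 + M/7)
(Q*N(4) + 3)*(((-2 - 2)*(5 + U(6)))*79) = (6*(3/7 + (1/7)*4) + 3)*(((-2 - 2)*(5 + 6))*79) = (6*(3/7 + 4/7) + 3)*(-4*11*79) = (6*1 + 3)*(-44*79) = (6 + 3)*(-3476) = 9*(-3476) = -31284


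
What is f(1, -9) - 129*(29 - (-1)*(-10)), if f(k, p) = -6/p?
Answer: -7351/3 ≈ -2450.3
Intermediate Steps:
f(1, -9) - 129*(29 - (-1)*(-10)) = -6/(-9) - 129*(29 - (-1)*(-10)) = -6*(-⅑) - 129*(29 - 1*10) = ⅔ - 129*(29 - 10) = ⅔ - 129*19 = ⅔ - 2451 = -7351/3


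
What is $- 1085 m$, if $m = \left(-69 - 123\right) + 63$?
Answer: $139965$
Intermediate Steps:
$m = -129$ ($m = -192 + 63 = -129$)
$- 1085 m = \left(-1085\right) \left(-129\right) = 139965$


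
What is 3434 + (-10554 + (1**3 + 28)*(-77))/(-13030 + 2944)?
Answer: 34648111/10086 ≈ 3435.3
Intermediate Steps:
3434 + (-10554 + (1**3 + 28)*(-77))/(-13030 + 2944) = 3434 + (-10554 + (1 + 28)*(-77))/(-10086) = 3434 + (-10554 + 29*(-77))*(-1/10086) = 3434 + (-10554 - 2233)*(-1/10086) = 3434 - 12787*(-1/10086) = 3434 + 12787/10086 = 34648111/10086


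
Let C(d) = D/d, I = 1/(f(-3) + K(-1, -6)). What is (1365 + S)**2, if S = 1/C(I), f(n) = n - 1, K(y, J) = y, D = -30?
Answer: 41922972001/22500 ≈ 1.8632e+6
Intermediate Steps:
f(n) = -1 + n
I = -1/5 (I = 1/((-1 - 3) - 1) = 1/(-4 - 1) = 1/(-5) = -1/5 ≈ -0.20000)
C(d) = -30/d
S = 1/150 (S = 1/(-30/(-1/5)) = 1/(-30*(-5)) = 1/150 ≈ 0.0066667)
(1365 + S)**2 = (1365 + 1/150)**2 = (204751/150)**2 = 41922972001/22500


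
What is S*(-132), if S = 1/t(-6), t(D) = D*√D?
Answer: -11*I*√6/3 ≈ -8.9815*I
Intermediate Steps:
t(D) = D^(3/2)
S = I*√6/36 (S = 1/((-6)^(3/2)) = 1/(-6*I*√6) = I*√6/36 ≈ 0.068041*I)
S*(-132) = (I*√6/36)*(-132) = -11*I*√6/3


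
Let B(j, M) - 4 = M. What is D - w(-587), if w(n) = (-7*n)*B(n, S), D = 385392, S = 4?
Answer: 352520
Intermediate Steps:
B(j, M) = 4 + M
w(n) = -56*n (w(n) = (-7*n)*(4 + 4) = -7*n*8 = -56*n)
D - w(-587) = 385392 - (-56)*(-587) = 385392 - 1*32872 = 385392 - 32872 = 352520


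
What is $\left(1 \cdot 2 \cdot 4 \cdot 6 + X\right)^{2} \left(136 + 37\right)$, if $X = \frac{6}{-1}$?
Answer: $305172$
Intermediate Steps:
$X = -6$ ($X = 6 \left(-1\right) = -6$)
$\left(1 \cdot 2 \cdot 4 \cdot 6 + X\right)^{2} \left(136 + 37\right) = \left(1 \cdot 2 \cdot 4 \cdot 6 - 6\right)^{2} \left(136 + 37\right) = \left(2 \cdot 4 \cdot 6 - 6\right)^{2} \cdot 173 = \left(8 \cdot 6 - 6\right)^{2} \cdot 173 = \left(48 - 6\right)^{2} \cdot 173 = 42^{2} \cdot 173 = 1764 \cdot 173 = 305172$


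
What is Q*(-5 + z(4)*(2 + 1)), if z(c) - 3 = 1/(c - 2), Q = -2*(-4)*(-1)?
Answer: -44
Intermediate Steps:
Q = -8 (Q = 8*(-1) = -8)
z(c) = 3 + 1/(-2 + c) (z(c) = 3 + 1/(c - 2) = 3 + 1/(-2 + c))
Q*(-5 + z(4)*(2 + 1)) = -8*(-5 + ((-5 + 3*4)/(-2 + 4))*(2 + 1)) = -8*(-5 + ((-5 + 12)/2)*3) = -8*(-5 + ((1/2)*7)*3) = -8*(-5 + (7/2)*3) = -8*(-5 + 21/2) = -8*11/2 = -44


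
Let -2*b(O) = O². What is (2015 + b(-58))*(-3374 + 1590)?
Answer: -594072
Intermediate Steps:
b(O) = -O²/2
(2015 + b(-58))*(-3374 + 1590) = (2015 - ½*(-58)²)*(-3374 + 1590) = (2015 - ½*3364)*(-1784) = (2015 - 1682)*(-1784) = 333*(-1784) = -594072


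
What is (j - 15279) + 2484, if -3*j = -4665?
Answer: -11240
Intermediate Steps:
j = 1555 (j = -⅓*(-4665) = 1555)
(j - 15279) + 2484 = (1555 - 15279) + 2484 = -13724 + 2484 = -11240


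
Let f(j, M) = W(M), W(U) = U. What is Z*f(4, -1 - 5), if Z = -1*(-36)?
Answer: -216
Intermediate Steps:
f(j, M) = M
Z = 36
Z*f(4, -1 - 5) = 36*(-1 - 5) = 36*(-6) = -216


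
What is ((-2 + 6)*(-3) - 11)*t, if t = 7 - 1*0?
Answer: -161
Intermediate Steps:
t = 7 (t = 7 + 0 = 7)
((-2 + 6)*(-3) - 11)*t = ((-2 + 6)*(-3) - 11)*7 = (4*(-3) - 11)*7 = (-12 - 11)*7 = -23*7 = -161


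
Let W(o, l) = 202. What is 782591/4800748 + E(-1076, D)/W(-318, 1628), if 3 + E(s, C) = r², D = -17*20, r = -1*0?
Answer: 71840569/484875548 ≈ 0.14816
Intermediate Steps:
r = 0
D = -340
E(s, C) = -3 (E(s, C) = -3 + 0² = -3 + 0 = -3)
782591/4800748 + E(-1076, D)/W(-318, 1628) = 782591/4800748 - 3/202 = 71840569/484875548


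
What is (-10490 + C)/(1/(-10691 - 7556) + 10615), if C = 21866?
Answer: 4324539/4035248 ≈ 1.0717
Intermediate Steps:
(-10490 + C)/(1/(-10691 - 7556) + 10615) = (-10490 + 21866)/(1/(-10691 - 7556) + 10615) = 11376/(1/(-18247) + 10615) = 11376/(-1/18247 + 10615) = 11376/(193691904/18247) = 11376*(18247/193691904) = 4324539/4035248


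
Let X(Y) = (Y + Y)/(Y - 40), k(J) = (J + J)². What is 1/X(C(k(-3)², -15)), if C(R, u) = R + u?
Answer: 1241/2562 ≈ 0.48439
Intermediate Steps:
k(J) = 4*J² (k(J) = (2*J)² = 4*J²)
X(Y) = 2*Y/(-40 + Y) (X(Y) = (2*Y)/(-40 + Y) = 2*Y/(-40 + Y))
1/X(C(k(-3)², -15)) = 1/(2*((4*(-3)²)² - 15)/(-40 + ((4*(-3)²)² - 15))) = 1/(2*((4*9)² - 15)/(-40 + ((4*9)² - 15))) = 1/(2*(36² - 15)/(-40 + (36² - 15))) = 1/(2*(1296 - 15)/(-40 + (1296 - 15))) = 1/(2*1281/(-40 + 1281)) = 1/(2*1281/1241) = 1/(2*1281*(1/1241)) = 1/(2562/1241) = 1241/2562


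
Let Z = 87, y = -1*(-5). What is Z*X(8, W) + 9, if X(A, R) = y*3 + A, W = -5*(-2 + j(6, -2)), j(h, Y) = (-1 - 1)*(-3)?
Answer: 2010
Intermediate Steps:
j(h, Y) = 6 (j(h, Y) = -2*(-3) = 6)
W = -20 (W = -5*(-2 + 6) = -5*4 = -20)
y = 5
X(A, R) = 15 + A (X(A, R) = 5*3 + A = 15 + A)
Z*X(8, W) + 9 = 87*(15 + 8) + 9 = 87*23 + 9 = 2001 + 9 = 2010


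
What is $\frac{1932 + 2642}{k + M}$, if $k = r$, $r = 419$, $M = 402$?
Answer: $\frac{4574}{821} \approx 5.5713$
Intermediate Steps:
$k = 419$
$\frac{1932 + 2642}{k + M} = \frac{1932 + 2642}{419 + 402} = \frac{1}{821} \cdot 4574 = \frac{4574}{821}$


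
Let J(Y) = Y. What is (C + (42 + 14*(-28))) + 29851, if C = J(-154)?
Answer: 29347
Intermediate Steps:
C = -154
(C + (42 + 14*(-28))) + 29851 = (-154 + (42 + 14*(-28))) + 29851 = (-154 + (42 - 392)) + 29851 = (-154 - 350) + 29851 = -504 + 29851 = 29347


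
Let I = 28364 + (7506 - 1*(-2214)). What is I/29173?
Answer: 38084/29173 ≈ 1.3055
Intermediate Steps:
I = 38084 (I = 28364 + (7506 + 2214) = 28364 + 9720 = 38084)
I/29173 = 38084/29173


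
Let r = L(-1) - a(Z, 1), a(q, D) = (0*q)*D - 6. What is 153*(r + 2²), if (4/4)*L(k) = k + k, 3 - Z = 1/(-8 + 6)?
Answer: 1224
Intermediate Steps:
Z = 7/2 (Z = 3 - 1/(-8 + 6) = 3 - 1/(-2) = 3 - 1*(-½) = 3 + ½ = 7/2 ≈ 3.5000)
a(q, D) = -6 (a(q, D) = 0*D - 6 = 0 - 6 = -6)
L(k) = 2*k (L(k) = k + k = 2*k)
r = 4 (r = 2*(-1) - 1*(-6) = -2 + 6 = 4)
153*(r + 2²) = 153*(4 + 2²) = 153*(4 + 4) = 153*8 = 1224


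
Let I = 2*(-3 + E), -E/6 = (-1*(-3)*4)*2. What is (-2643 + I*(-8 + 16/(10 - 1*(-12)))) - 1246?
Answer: -19259/11 ≈ -1750.8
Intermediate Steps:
E = -144 (E = -6*-1*(-3)*4*2 = -6*3*4*2 = -72*2 = -6*24 = -144)
I = -294 (I = 2*(-3 - 144) = 2*(-147) = -294)
(-2643 + I*(-8 + 16/(10 - 1*(-12)))) - 1246 = (-2643 - 294*(-8 + 16/(10 - 1*(-12)))) - 1246 = (-2643 - 294*(-8 + 16/(10 + 12))) - 1246 = (-2643 - 294*(-8 + 16/22)) - 1246 = (-2643 - 294*(-8 + 16*(1/22))) - 1246 = (-2643 - 294*(-8 + 8/11)) - 1246 = (-2643 - 294*(-80/11)) - 1246 = (-2643 + 23520/11) - 1246 = -5553/11 - 1246 = -19259/11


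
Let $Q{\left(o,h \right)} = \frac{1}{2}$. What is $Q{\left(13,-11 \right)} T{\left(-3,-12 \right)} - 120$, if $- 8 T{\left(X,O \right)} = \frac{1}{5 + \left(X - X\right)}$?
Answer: $- \frac{9601}{80} \approx -120.01$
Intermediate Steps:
$T{\left(X,O \right)} = - \frac{1}{40}$ ($T{\left(X,O \right)} = - \frac{1}{8 \left(5 + \left(X - X\right)\right)} = - \frac{1}{8 \left(5 + 0\right)} = - \frac{1}{8 \cdot 5} = \left(- \frac{1}{8}\right) \frac{1}{5} = - \frac{1}{40}$)
$Q{\left(o,h \right)} = \frac{1}{2}$
$Q{\left(13,-11 \right)} T{\left(-3,-12 \right)} - 120 = \frac{1}{2} \left(- \frac{1}{40}\right) - 120 = - \frac{1}{80} - 120 = - \frac{9601}{80}$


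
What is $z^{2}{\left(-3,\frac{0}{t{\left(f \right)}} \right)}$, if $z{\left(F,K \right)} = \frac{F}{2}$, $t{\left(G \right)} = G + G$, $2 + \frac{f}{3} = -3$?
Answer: $\frac{9}{4} \approx 2.25$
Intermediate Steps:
$f = -15$ ($f = -6 + 3 \left(-3\right) = -6 - 9 = -15$)
$t{\left(G \right)} = 2 G$
$z{\left(F,K \right)} = \frac{F}{2}$
$z^{2}{\left(-3,\frac{0}{t{\left(f \right)}} \right)} = \left(\frac{1}{2} \left(-3\right)\right)^{2} = \left(- \frac{3}{2}\right)^{2} = \frac{9}{4}$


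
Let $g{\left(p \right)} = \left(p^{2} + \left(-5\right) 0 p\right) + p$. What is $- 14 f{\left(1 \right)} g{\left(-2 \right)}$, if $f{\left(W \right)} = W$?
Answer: $-28$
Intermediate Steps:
$g{\left(p \right)} = p + p^{2}$ ($g{\left(p \right)} = \left(p^{2} + 0 p\right) + p = \left(p^{2} + 0\right) + p = p^{2} + p = p + p^{2}$)
$- 14 f{\left(1 \right)} g{\left(-2 \right)} = \left(-14\right) 1 \left(- 2 \left(1 - 2\right)\right) = - 14 \left(\left(-2\right) \left(-1\right)\right) = \left(-14\right) 2 = -28$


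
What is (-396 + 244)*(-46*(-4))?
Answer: -27968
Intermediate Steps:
(-396 + 244)*(-46*(-4)) = -152*184 = -27968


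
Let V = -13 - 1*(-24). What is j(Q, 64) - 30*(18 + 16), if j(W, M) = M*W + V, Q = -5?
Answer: -1329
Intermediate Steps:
V = 11 (V = -13 + 24 = 11)
j(W, M) = 11 + M*W (j(W, M) = M*W + 11 = 11 + M*W)
j(Q, 64) - 30*(18 + 16) = (11 + 64*(-5)) - 30*(18 + 16) = (11 - 320) - 30*34 = -309 - 1020 = -1329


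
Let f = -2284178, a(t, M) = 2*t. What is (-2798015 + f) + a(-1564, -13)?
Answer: -5085321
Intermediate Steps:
(-2798015 + f) + a(-1564, -13) = (-2798015 - 2284178) + 2*(-1564) = -5082193 - 3128 = -5085321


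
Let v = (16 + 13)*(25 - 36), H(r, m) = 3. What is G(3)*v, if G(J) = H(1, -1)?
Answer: -957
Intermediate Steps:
G(J) = 3
v = -319 (v = 29*(-11) = -319)
G(3)*v = 3*(-319) = -957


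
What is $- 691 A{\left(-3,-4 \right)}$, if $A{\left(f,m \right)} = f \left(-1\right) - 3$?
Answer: $0$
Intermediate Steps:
$A{\left(f,m \right)} = -3 - f$ ($A{\left(f,m \right)} = - f - 3 = -3 - f$)
$- 691 A{\left(-3,-4 \right)} = - 691 \left(-3 - -3\right) = - 691 \left(-3 + 3\right) = \left(-691\right) 0 = 0$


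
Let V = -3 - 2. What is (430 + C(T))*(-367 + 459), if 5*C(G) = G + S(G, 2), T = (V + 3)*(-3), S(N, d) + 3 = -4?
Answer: 197708/5 ≈ 39542.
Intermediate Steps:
V = -5
S(N, d) = -7 (S(N, d) = -3 - 4 = -7)
T = 6 (T = (-5 + 3)*(-3) = -2*(-3) = 6)
C(G) = -7/5 + G/5 (C(G) = (G - 7)/5 = (-7 + G)/5 = -7/5 + G/5)
(430 + C(T))*(-367 + 459) = (430 + (-7/5 + (⅕)*6))*(-367 + 459) = (430 + (-7/5 + 6/5))*92 = (430 - ⅕)*92 = (2149/5)*92 = 197708/5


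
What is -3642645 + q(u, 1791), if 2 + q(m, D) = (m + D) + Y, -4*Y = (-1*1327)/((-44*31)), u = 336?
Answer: -19862678447/5456 ≈ -3.6405e+6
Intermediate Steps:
Y = -1327/5456 (Y = -(-1*1327)/(4*((-44*31))) = -(-1327)/(4*(-1364)) = -(-1327)*(-1)/(4*1364) = -1/4*1327/1364 = -1327/5456 ≈ -0.24322)
q(m, D) = -12239/5456 + D + m (q(m, D) = -2 + ((m + D) - 1327/5456) = -2 + ((D + m) - 1327/5456) = -2 + (-1327/5456 + D + m) = -12239/5456 + D + m)
-3642645 + q(u, 1791) = -3642645 + (-12239/5456 + 1791 + 336) = -3642645 + 11592673/5456 = -19862678447/5456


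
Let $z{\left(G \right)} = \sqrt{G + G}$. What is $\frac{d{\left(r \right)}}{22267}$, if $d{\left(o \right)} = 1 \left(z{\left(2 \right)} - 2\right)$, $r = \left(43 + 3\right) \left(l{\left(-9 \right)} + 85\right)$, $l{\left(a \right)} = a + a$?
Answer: $0$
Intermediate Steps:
$l{\left(a \right)} = 2 a$
$z{\left(G \right)} = \sqrt{2} \sqrt{G}$ ($z{\left(G \right)} = \sqrt{2 G} = \sqrt{2} \sqrt{G}$)
$r = 3082$ ($r = \left(43 + 3\right) \left(2 \left(-9\right) + 85\right) = 46 \left(-18 + 85\right) = 46 \cdot 67 = 3082$)
$d{\left(o \right)} = 0$ ($d{\left(o \right)} = 1 \left(\sqrt{2} \sqrt{2} - 2\right) = 1 \left(2 - 2\right) = 1 \cdot 0 = 0$)
$\frac{d{\left(r \right)}}{22267} = \frac{0}{22267} = 0 \cdot \frac{1}{22267} = 0$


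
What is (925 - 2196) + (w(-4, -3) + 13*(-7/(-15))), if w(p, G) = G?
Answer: -19019/15 ≈ -1267.9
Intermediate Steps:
(925 - 2196) + (w(-4, -3) + 13*(-7/(-15))) = (925 - 2196) + (-3 + 13*(-7/(-15))) = -1271 + (-3 + 13*(-7*(-1/15))) = -1271 + (-3 + 13*(7/15)) = -1271 + (-3 + 91/15) = -1271 + 46/15 = -19019/15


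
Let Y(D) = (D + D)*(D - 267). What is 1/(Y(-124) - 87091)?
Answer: 1/9877 ≈ 0.00010125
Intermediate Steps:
Y(D) = 2*D*(-267 + D) (Y(D) = (2*D)*(-267 + D) = 2*D*(-267 + D))
1/(Y(-124) - 87091) = 1/(2*(-124)*(-267 - 124) - 87091) = 1/(2*(-124)*(-391) - 87091) = 1/(96968 - 87091) = 1/9877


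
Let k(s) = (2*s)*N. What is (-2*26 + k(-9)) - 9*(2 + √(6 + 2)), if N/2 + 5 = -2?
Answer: 182 - 18*√2 ≈ 156.54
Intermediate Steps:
N = -14 (N = -10 + 2*(-2) = -10 - 4 = -14)
k(s) = -28*s (k(s) = (2*s)*(-14) = -28*s)
(-2*26 + k(-9)) - 9*(2 + √(6 + 2)) = (-2*26 - 28*(-9)) - 9*(2 + √(6 + 2)) = (-52 + 252) - 9*(2 + √8) = 200 - 9*(2 + 2*√2) = 200 + (-18 - 18*√2) = 182 - 18*√2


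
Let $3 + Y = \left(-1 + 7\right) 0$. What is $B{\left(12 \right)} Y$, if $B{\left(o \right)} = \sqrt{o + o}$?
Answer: $- 6 \sqrt{6} \approx -14.697$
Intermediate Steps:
$B{\left(o \right)} = \sqrt{2} \sqrt{o}$ ($B{\left(o \right)} = \sqrt{2 o} = \sqrt{2} \sqrt{o}$)
$Y = -3$ ($Y = -3 + \left(-1 + 7\right) 0 = -3 + 6 \cdot 0 = -3 + 0 = -3$)
$B{\left(12 \right)} Y = \sqrt{2} \sqrt{12} \left(-3\right) = \sqrt{2} \cdot 2 \sqrt{3} \left(-3\right) = 2 \sqrt{6} \left(-3\right) = - 6 \sqrt{6}$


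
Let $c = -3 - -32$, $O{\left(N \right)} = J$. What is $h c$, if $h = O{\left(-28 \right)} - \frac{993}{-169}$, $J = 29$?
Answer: $\frac{170926}{169} \approx 1011.4$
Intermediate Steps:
$O{\left(N \right)} = 29$
$h = \frac{5894}{169}$ ($h = 29 - \frac{993}{-169} = 29 - - \frac{993}{169} = 29 + \frac{993}{169} = \frac{5894}{169} \approx 34.876$)
$c = 29$ ($c = -3 + 32 = 29$)
$h c = \frac{5894}{169} \cdot 29 = \frac{170926}{169}$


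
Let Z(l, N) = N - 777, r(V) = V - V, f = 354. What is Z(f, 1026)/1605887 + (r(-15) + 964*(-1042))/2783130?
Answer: -806200610743/2234696143155 ≈ -0.36076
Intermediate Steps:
r(V) = 0
Z(l, N) = -777 + N
Z(f, 1026)/1605887 + (r(-15) + 964*(-1042))/2783130 = (-777 + 1026)/1605887 + (0 + 964*(-1042))/2783130 = 249*(1/1605887) + (0 - 1004488)*(1/2783130) = 249/1605887 - 1004488*1/2783130 = 249/1605887 - 502244/1391565 = -806200610743/2234696143155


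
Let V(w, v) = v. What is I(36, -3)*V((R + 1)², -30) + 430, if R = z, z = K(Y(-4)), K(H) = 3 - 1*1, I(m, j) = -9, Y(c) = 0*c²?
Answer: 700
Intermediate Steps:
Y(c) = 0
K(H) = 2 (K(H) = 3 - 1 = 2)
z = 2
R = 2
I(36, -3)*V((R + 1)², -30) + 430 = -9*(-30) + 430 = 270 + 430 = 700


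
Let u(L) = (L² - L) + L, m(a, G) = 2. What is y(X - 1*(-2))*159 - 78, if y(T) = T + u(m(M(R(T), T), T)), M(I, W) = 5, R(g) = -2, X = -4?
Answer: 240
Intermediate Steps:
u(L) = L²
y(T) = 4 + T (y(T) = T + 2² = T + 4 = 4 + T)
y(X - 1*(-2))*159 - 78 = (4 + (-4 - 1*(-2)))*159 - 78 = (4 + (-4 + 2))*159 - 78 = (4 - 2)*159 - 78 = 2*159 - 78 = 318 - 78 = 240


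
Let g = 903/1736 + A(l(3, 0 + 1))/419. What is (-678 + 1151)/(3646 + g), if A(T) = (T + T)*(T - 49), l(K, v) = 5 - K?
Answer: 49150376/378870579 ≈ 0.12973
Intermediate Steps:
A(T) = 2*T*(-49 + T) (A(T) = (2*T)*(-49 + T) = 2*T*(-49 + T))
g = 7427/103912 (g = 903/1736 + (2*(5 - 1*3)*(-49 + (5 - 1*3)))/419 = 903*(1/1736) + (2*(5 - 3)*(-49 + (5 - 3)))*(1/419) = 129/248 + (2*2*(-49 + 2))*(1/419) = 129/248 + (2*2*(-47))*(1/419) = 129/248 - 188*1/419 = 129/248 - 188/419 = 7427/103912 ≈ 0.071474)
(-678 + 1151)/(3646 + g) = (-678 + 1151)/(3646 + 7427/103912) = 473/(378870579/103912) = 473*(103912/378870579) = 49150376/378870579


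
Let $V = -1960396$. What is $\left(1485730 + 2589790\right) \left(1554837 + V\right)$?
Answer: $-1652863815680$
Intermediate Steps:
$\left(1485730 + 2589790\right) \left(1554837 + V\right) = \left(1485730 + 2589790\right) \left(1554837 - 1960396\right) = 4075520 \left(-405559\right) = -1652863815680$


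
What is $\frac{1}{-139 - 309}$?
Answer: $- \frac{1}{448} \approx -0.0022321$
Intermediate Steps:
$\frac{1}{-139 - 309} = \frac{1}{-448} = - \frac{1}{448}$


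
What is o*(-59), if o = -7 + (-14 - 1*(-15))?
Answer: 354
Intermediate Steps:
o = -6 (o = -7 + (-14 + 15) = -7 + 1 = -6)
o*(-59) = -6*(-59) = 354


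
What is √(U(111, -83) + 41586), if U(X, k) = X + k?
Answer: √41614 ≈ 204.00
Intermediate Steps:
√(U(111, -83) + 41586) = √((111 - 83) + 41586) = √(28 + 41586) = √41614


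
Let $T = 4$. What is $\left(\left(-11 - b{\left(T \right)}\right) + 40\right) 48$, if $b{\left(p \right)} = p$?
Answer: $1200$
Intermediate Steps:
$\left(\left(-11 - b{\left(T \right)}\right) + 40\right) 48 = \left(\left(-11 - 4\right) + 40\right) 48 = \left(-15 + 40\right) 48 = 25 \cdot 48 = 1200$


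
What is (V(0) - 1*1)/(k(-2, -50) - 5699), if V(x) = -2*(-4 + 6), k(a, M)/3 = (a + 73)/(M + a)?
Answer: 260/296561 ≈ 0.00087672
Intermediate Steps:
k(a, M) = 3*(73 + a)/(M + a) (k(a, M) = 3*((a + 73)/(M + a)) = 3*((73 + a)/(M + a)) = 3*(73 + a)/(M + a))
V(x) = -4 (V(x) = -2*2 = -4)
(V(0) - 1*1)/(k(-2, -50) - 5699) = (-4 - 1*1)/(3*(73 - 2)/(-50 - 2) - 5699) = (-4 - 1)/(3*71/(-52) - 5699) = -5/(3*(-1/52)*71 - 5699) = -5/(-213/52 - 5699) = -5/(-296561/52) = -5*(-52/296561) = 260/296561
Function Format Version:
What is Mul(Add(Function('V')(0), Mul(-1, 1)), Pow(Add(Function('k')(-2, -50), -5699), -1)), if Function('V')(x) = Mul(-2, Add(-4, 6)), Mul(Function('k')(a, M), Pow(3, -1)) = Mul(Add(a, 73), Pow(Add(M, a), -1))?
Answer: Rational(260, 296561) ≈ 0.00087672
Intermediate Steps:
Function('k')(a, M) = Mul(3, Pow(Add(M, a), -1), Add(73, a)) (Function('k')(a, M) = Mul(3, Mul(Add(a, 73), Pow(Add(M, a), -1))) = Mul(3, Mul(Add(73, a), Pow(Add(M, a), -1))) = Mul(3, Mul(Pow(Add(M, a), -1), Add(73, a))) = Mul(3, Pow(Add(M, a), -1), Add(73, a)))
Function('V')(x) = -4 (Function('V')(x) = Mul(-2, 2) = -4)
Mul(Add(Function('V')(0), Mul(-1, 1)), Pow(Add(Function('k')(-2, -50), -5699), -1)) = Mul(Add(-4, Mul(-1, 1)), Pow(Add(Mul(3, Pow(Add(-50, -2), -1), Add(73, -2)), -5699), -1)) = Mul(Add(-4, -1), Pow(Add(Mul(3, Pow(-52, -1), 71), -5699), -1)) = Mul(-5, Pow(Add(Mul(3, Rational(-1, 52), 71), -5699), -1)) = Mul(-5, Pow(Add(Rational(-213, 52), -5699), -1)) = Mul(-5, Pow(Rational(-296561, 52), -1)) = Mul(-5, Rational(-52, 296561)) = Rational(260, 296561)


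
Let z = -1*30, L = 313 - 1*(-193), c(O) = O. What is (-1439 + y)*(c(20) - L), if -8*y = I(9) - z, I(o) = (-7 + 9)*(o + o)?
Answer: 1406727/2 ≈ 7.0336e+5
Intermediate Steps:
L = 506 (L = 313 + 193 = 506)
z = -30
I(o) = 4*o (I(o) = 2*(2*o) = 4*o)
y = -33/4 (y = -(4*9 - 1*(-30))/8 = -(36 + 30)/8 = -1/8*66 = -33/4 ≈ -8.2500)
(-1439 + y)*(c(20) - L) = (-1439 - 33/4)*(20 - 1*506) = -5789*(20 - 506)/4 = -5789/4*(-486) = 1406727/2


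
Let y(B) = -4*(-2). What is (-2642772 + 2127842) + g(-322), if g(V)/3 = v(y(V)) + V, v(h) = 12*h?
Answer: -515608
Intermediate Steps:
y(B) = 8
g(V) = 288 + 3*V (g(V) = 3*(12*8 + V) = 3*(96 + V) = 288 + 3*V)
(-2642772 + 2127842) + g(-322) = (-2642772 + 2127842) + (288 + 3*(-322)) = -514930 + (288 - 966) = -514930 - 678 = -515608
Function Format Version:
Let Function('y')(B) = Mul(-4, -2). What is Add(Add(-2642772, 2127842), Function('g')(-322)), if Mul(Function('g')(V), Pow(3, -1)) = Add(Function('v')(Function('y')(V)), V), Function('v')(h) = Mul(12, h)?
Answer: -515608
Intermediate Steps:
Function('y')(B) = 8
Function('g')(V) = Add(288, Mul(3, V)) (Function('g')(V) = Mul(3, Add(Mul(12, 8), V)) = Mul(3, Add(96, V)) = Add(288, Mul(3, V)))
Add(Add(-2642772, 2127842), Function('g')(-322)) = Add(Add(-2642772, 2127842), Add(288, Mul(3, -322))) = Add(-514930, Add(288, -966)) = Add(-514930, -678) = -515608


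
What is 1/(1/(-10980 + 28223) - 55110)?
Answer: -17243/950261729 ≈ -1.8146e-5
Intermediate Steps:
1/(1/(-10980 + 28223) - 55110) = 1/(1/17243 - 55110) = 1/(-950261729/17243) = -17243/950261729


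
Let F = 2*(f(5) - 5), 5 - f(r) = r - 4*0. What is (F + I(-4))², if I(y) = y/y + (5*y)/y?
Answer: 16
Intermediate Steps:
f(r) = 5 - r (f(r) = 5 - (r - 4*0) = 5 - (r + 0) = 5 - r)
F = -10 (F = 2*((5 - 1*5) - 5) = 2*((5 - 5) - 5) = 2*(0 - 5) = 2*(-5) = -10)
I(y) = 6 (I(y) = 1 + 5 = 6)
(F + I(-4))² = (-10 + 6)² = (-4)² = 16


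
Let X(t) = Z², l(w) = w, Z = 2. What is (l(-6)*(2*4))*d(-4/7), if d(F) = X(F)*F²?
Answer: -3072/49 ≈ -62.694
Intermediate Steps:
X(t) = 4 (X(t) = 2² = 4)
d(F) = 4*F²
(l(-6)*(2*4))*d(-4/7) = (-12*4)*(4*(-4/7)²) = (-6*8)*(4*(-4*⅐)²) = -192*(-4/7)² = -192*16/49 = -48*64/49 = -3072/49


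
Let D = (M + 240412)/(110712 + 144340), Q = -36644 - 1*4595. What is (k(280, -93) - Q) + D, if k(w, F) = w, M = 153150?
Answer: 5294948775/127526 ≈ 41521.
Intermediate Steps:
Q = -41239 (Q = -36644 - 4595 = -41239)
D = 196781/127526 (D = (153150 + 240412)/(110712 + 144340) = 393562/255052 = 393562*(1/255052) = 196781/127526 ≈ 1.5431)
(k(280, -93) - Q) + D = (280 - 1*(-41239)) + 196781/127526 = (280 + 41239) + 196781/127526 = 41519 + 196781/127526 = 5294948775/127526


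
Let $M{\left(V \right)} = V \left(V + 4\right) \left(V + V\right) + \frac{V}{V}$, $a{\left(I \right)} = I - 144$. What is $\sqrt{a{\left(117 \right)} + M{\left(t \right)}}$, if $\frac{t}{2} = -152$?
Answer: $i \sqrt{55449626} \approx 7446.5 i$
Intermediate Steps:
$a{\left(I \right)} = -144 + I$
$t = -304$ ($t = 2 \left(-152\right) = -304$)
$M{\left(V \right)} = 1 + 2 V^{2} \left(4 + V\right)$ ($M{\left(V \right)} = V \left(4 + V\right) 2 V + 1 = V 2 V \left(4 + V\right) + 1 = 2 V^{2} \left(4 + V\right) + 1 = 1 + 2 V^{2} \left(4 + V\right)$)
$\sqrt{a{\left(117 \right)} + M{\left(t \right)}} = \sqrt{\left(-144 + 117\right) + \left(1 + 2 \left(-304\right)^{3} + 8 \left(-304\right)^{2}\right)} = \sqrt{-27 + \left(1 + 2 \left(-28094464\right) + 8 \cdot 92416\right)} = \sqrt{-27 + \left(1 - 56188928 + 739328\right)} = \sqrt{-27 - 55449599} = \sqrt{-55449626} = i \sqrt{55449626}$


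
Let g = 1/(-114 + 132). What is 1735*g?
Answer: 1735/18 ≈ 96.389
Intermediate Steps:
g = 1/18 ≈ 0.055556
1735*g = 1735*(1/18) = 1735/18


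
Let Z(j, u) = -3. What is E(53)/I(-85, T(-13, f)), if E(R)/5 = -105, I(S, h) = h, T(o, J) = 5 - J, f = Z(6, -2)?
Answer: -525/8 ≈ -65.625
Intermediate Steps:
f = -3
E(R) = -525 (E(R) = 5*(-105) = -525)
E(53)/I(-85, T(-13, f)) = -525/(5 - 1*(-3)) = -525/(5 + 3) = -525/8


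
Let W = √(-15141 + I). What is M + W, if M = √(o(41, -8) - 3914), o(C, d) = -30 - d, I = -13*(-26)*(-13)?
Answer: I*(√19535 + 4*√246) ≈ 202.51*I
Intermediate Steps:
I = -4394 (I = 338*(-13) = -4394)
M = 4*I*√246 (M = √((-30 - 1*(-8)) - 3914) = √((-30 + 8) - 3914) = √(-22 - 3914) = √(-3936) = 4*I*√246 ≈ 62.738*I)
W = I*√19535 (W = √(-15141 - 4394) = √(-19535) = I*√19535 ≈ 139.77*I)
M + W = 4*I*√246 + I*√19535 = I*√19535 + 4*I*√246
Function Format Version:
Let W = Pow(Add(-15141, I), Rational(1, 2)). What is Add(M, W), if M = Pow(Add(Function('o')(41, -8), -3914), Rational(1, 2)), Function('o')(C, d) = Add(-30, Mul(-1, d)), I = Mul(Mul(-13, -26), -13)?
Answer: Mul(I, Add(Pow(19535, Rational(1, 2)), Mul(4, Pow(246, Rational(1, 2))))) ≈ Mul(202.51, I)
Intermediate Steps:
I = -4394 (I = Mul(338, -13) = -4394)
M = Mul(4, I, Pow(246, Rational(1, 2))) (M = Pow(Add(Add(-30, Mul(-1, -8)), -3914), Rational(1, 2)) = Pow(Add(Add(-30, 8), -3914), Rational(1, 2)) = Pow(Add(-22, -3914), Rational(1, 2)) = Pow(-3936, Rational(1, 2)) = Mul(4, I, Pow(246, Rational(1, 2))) ≈ Mul(62.738, I))
W = Mul(I, Pow(19535, Rational(1, 2))) (W = Pow(Add(-15141, -4394), Rational(1, 2)) = Pow(-19535, Rational(1, 2)) = Mul(I, Pow(19535, Rational(1, 2))) ≈ Mul(139.77, I))
Add(M, W) = Add(Mul(4, I, Pow(246, Rational(1, 2))), Mul(I, Pow(19535, Rational(1, 2)))) = Add(Mul(I, Pow(19535, Rational(1, 2))), Mul(4, I, Pow(246, Rational(1, 2))))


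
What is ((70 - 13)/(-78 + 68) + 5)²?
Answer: 49/100 ≈ 0.49000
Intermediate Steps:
((70 - 13)/(-78 + 68) + 5)² = (57/(-10) + 5)² = (57*(-⅒) + 5)² = (-57/10 + 5)² = (-7/10)² = 49/100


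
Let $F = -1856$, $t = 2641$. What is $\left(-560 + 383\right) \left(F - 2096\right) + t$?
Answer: $702145$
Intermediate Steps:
$\left(-560 + 383\right) \left(F - 2096\right) + t = \left(-560 + 383\right) \left(-1856 - 2096\right) + 2641 = \left(-177\right) \left(-3952\right) + 2641 = 699504 + 2641 = 702145$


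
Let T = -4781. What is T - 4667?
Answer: -9448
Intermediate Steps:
T - 4667 = -4781 - 4667 = -9448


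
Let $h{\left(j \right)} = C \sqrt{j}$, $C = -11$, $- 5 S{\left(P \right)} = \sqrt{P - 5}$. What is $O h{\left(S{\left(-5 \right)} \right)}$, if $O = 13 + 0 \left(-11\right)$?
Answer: $- \frac{143 \sqrt[4]{2} \cdot 5^{\frac{3}{4}} \sqrt{- i}}{5} \approx -80.415 + 80.415 i$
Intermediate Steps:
$S{\left(P \right)} = - \frac{\sqrt{-5 + P}}{5}$ ($S{\left(P \right)} = - \frac{\sqrt{P - 5}}{5} = - \frac{\sqrt{-5 + P}}{5}$)
$O = 13$ ($O = 13 + 0 = 13$)
$h{\left(j \right)} = - 11 \sqrt{j}$
$O h{\left(S{\left(-5 \right)} \right)} = 13 \left(- 11 \sqrt{- \frac{\sqrt{-5 - 5}}{5}}\right) = 13 \left(- 11 \sqrt{- \frac{\sqrt{-10}}{5}}\right) = 13 \left(- 11 \sqrt{- \frac{i \sqrt{10}}{5}}\right) = 13 \left(- 11 \frac{\sqrt[4]{2} \cdot 5^{\frac{3}{4}} \sqrt{- i}}{5}\right) = 13 \left(- \frac{11 \sqrt[4]{2} \cdot 5^{\frac{3}{4}} \sqrt{- i}}{5}\right) = - \frac{143 \sqrt[4]{2} \cdot 5^{\frac{3}{4}} \sqrt{- i}}{5}$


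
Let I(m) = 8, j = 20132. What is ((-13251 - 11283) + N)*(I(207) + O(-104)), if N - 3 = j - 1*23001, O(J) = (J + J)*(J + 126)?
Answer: 125163200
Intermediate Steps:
O(J) = 2*J*(126 + J) (O(J) = (2*J)*(126 + J) = 2*J*(126 + J))
N = -2866 (N = 3 + (20132 - 1*23001) = 3 + (20132 - 23001) = 3 - 2869 = -2866)
((-13251 - 11283) + N)*(I(207) + O(-104)) = ((-13251 - 11283) - 2866)*(8 + 2*(-104)*(126 - 104)) = (-24534 - 2866)*(8 + 2*(-104)*22) = -27400*(8 - 4576) = -27400*(-4568) = 125163200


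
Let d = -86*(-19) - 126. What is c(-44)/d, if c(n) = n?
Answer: -11/377 ≈ -0.029178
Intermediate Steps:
d = 1508 (d = 1634 - 126 = 1508)
c(-44)/d = -44/1508 = -44*1/1508 = -11/377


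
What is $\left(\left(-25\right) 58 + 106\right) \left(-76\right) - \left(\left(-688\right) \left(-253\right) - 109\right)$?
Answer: $-71811$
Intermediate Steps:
$\left(\left(-25\right) 58 + 106\right) \left(-76\right) - \left(\left(-688\right) \left(-253\right) - 109\right) = \left(-1450 + 106\right) \left(-76\right) - \left(174064 - 109\right) = \left(-1344\right) \left(-76\right) - 173955 = 102144 - 173955 = -71811$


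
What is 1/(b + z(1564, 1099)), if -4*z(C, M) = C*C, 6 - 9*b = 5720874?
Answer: -1/1247176 ≈ -8.0181e-7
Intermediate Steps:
b = -635652 (b = ⅔ - ⅑*5720874 = ⅔ - 1906958/3 = -635652)
z(C, M) = -C²/4 (z(C, M) = -C*C/4 = -C²/4)
1/(b + z(1564, 1099)) = 1/(-635652 - ¼*1564²) = 1/(-635652 - ¼*2446096) = 1/(-635652 - 611524) = 1/(-1247176) = -1/1247176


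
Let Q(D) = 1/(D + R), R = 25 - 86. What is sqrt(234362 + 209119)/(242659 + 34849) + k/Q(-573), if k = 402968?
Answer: -255481712 + sqrt(443481)/277508 ≈ -2.5548e+8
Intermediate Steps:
R = -61
Q(D) = 1/(-61 + D) (Q(D) = 1/(D - 61) = 1/(-61 + D))
sqrt(234362 + 209119)/(242659 + 34849) + k/Q(-573) = sqrt(234362 + 209119)/(242659 + 34849) + 402968/(1/(-61 - 573)) = sqrt(443481)/277508 + 402968/(1/(-634)) = sqrt(443481)*(1/277508) + 402968/(-1/634) = sqrt(443481)/277508 + 402968*(-634) = sqrt(443481)/277508 - 255481712 = -255481712 + sqrt(443481)/277508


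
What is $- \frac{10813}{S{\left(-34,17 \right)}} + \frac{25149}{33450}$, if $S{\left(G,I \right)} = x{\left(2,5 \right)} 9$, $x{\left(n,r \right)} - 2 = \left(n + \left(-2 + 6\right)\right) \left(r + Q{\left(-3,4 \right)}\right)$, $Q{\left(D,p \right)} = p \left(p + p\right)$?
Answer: $- \frac{51832411}{11239200} \approx -4.6118$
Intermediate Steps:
$Q{\left(D,p \right)} = 2 p^{2}$ ($Q{\left(D,p \right)} = p 2 p = 2 p^{2}$)
$x{\left(n,r \right)} = 2 + \left(4 + n\right) \left(32 + r\right)$ ($x{\left(n,r \right)} = 2 + \left(n + \left(-2 + 6\right)\right) \left(r + 2 \cdot 4^{2}\right) = 2 + \left(n + 4\right) \left(r + 2 \cdot 16\right) = 2 + \left(4 + n\right) \left(r + 32\right) = 2 + \left(4 + n\right) \left(32 + r\right)$)
$S{\left(G,I \right)} = 2016$ ($S{\left(G,I \right)} = \left(130 + 4 \cdot 5 + 32 \cdot 2 + 2 \cdot 5\right) 9 = \left(130 + 20 + 64 + 10\right) 9 = 224 \cdot 9 = 2016$)
$- \frac{10813}{S{\left(-34,17 \right)}} + \frac{25149}{33450} = - \frac{10813}{2016} + \frac{25149}{33450} = \left(-10813\right) \frac{1}{2016} + 25149 \cdot \frac{1}{33450} = - \frac{10813}{2016} + \frac{8383}{11150} = - \frac{51832411}{11239200}$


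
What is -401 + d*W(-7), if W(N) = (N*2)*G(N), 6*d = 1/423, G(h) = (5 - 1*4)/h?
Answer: -508868/1269 ≈ -401.00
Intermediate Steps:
G(h) = 1/h (G(h) = (5 - 4)/h = 1/h)
d = 1/2538 (d = (⅙)/423 = (⅙)*(1/423) = 1/2538 ≈ 0.00039401)
W(N) = 2 (W(N) = (N*2)/N = (2*N)/N = 2)
-401 + d*W(-7) = -401 + (1/2538)*2 = -401 + 1/1269 = -508868/1269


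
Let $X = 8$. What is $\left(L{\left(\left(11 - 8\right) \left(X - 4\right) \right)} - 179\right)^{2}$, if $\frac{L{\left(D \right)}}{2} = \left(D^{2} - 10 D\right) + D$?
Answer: $11449$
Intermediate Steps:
$L{\left(D \right)} = - 18 D + 2 D^{2}$ ($L{\left(D \right)} = 2 \left(\left(D^{2} - 10 D\right) + D\right) = 2 \left(D^{2} - 9 D\right) = - 18 D + 2 D^{2}$)
$\left(L{\left(\left(11 - 8\right) \left(X - 4\right) \right)} - 179\right)^{2} = \left(2 \left(11 - 8\right) \left(8 - 4\right) \left(-9 + \left(11 - 8\right) \left(8 - 4\right)\right) - 179\right)^{2} = \left(2 \cdot 3 \cdot 4 \left(-9 + 3 \cdot 4\right) - 179\right)^{2} = \left(2 \cdot 12 \left(-9 + 12\right) - 179\right)^{2} = \left(2 \cdot 12 \cdot 3 - 179\right)^{2} = \left(72 - 179\right)^{2} = \left(-107\right)^{2} = 11449$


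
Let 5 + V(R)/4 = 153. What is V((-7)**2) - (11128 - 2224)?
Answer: -8312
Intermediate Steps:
V(R) = 592 (V(R) = -20 + 4*153 = -20 + 612 = 592)
V((-7)**2) - (11128 - 2224) = 592 - (11128 - 2224) = 592 - 1*8904 = 592 - 8904 = -8312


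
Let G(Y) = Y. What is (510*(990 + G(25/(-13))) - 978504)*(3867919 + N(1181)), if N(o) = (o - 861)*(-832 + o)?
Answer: -1888657073046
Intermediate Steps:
N(o) = (-861 + o)*(-832 + o)
(510*(990 + G(25/(-13))) - 978504)*(3867919 + N(1181)) = (510*(990 + 25/(-13)) - 978504)*(3867919 + (716352 + 1181² - 1693*1181)) = (510*(990 + 25*(-1/13)) - 978504)*(3867919 + (716352 + 1394761 - 1999433)) = (510*(990 - 25/13) - 978504)*(3867919 + 111680) = (510*(12845/13) - 978504)*3979599 = (6550950/13 - 978504)*3979599 = -6169602/13*3979599 = -1888657073046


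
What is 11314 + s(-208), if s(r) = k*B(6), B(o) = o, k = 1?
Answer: 11320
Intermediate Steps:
s(r) = 6 (s(r) = 1*6 = 6)
11314 + s(-208) = 11314 + 6 = 11320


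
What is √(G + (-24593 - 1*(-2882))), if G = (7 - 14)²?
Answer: I*√21662 ≈ 147.18*I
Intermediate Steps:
G = 49 (G = (-7)² = 49)
√(G + (-24593 - 1*(-2882))) = √(49 + (-24593 - 1*(-2882))) = √(49 + (-24593 + 2882)) = √(49 - 21711) = √(-21662) = I*√21662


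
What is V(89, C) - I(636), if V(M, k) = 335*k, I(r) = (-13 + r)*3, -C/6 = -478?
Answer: 958911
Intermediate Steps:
C = 2868 (C = -6*(-478) = 2868)
I(r) = -39 + 3*r
V(89, C) - I(636) = 335*2868 - (-39 + 3*636) = 960780 - (-39 + 1908) = 960780 - 1*1869 = 960780 - 1869 = 958911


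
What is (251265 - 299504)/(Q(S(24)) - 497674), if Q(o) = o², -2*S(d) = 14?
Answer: 48239/497625 ≈ 0.096938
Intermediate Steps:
S(d) = -7 (S(d) = -½*14 = -7)
(251265 - 299504)/(Q(S(24)) - 497674) = (251265 - 299504)/((-7)² - 497674) = -48239/(49 - 497674) = -48239/(-497625) = -48239*(-1/497625) = 48239/497625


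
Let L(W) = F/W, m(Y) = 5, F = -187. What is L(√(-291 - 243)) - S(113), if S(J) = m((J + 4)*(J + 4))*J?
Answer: -565 + 187*I*√534/534 ≈ -565.0 + 8.0923*I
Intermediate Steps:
S(J) = 5*J
L(W) = -187/W
L(√(-291 - 243)) - S(113) = -187/√(-291 - 243) - 5*113 = -187*(-I*√534/534) - 1*565 = -187*(-I*√534/534) - 565 = -(-187)*I*√534/534 - 565 = 187*I*√534/534 - 565 = -565 + 187*I*√534/534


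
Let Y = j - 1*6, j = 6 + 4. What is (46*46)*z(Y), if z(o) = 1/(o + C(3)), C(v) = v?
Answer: 2116/7 ≈ 302.29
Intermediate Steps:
j = 10
Y = 4 (Y = 10 - 1*6 = 10 - 6 = 4)
z(o) = 1/(3 + o) (z(o) = 1/(o + 3) = 1/(3 + o))
(46*46)*z(Y) = (46*46)/(3 + 4) = 2116/7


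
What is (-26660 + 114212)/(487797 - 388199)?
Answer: 2304/2621 ≈ 0.87905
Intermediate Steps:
(-26660 + 114212)/(487797 - 388199) = 87552/99598 = 87552*(1/99598) = 2304/2621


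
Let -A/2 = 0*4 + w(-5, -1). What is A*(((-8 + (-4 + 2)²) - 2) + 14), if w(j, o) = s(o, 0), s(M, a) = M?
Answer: 16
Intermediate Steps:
w(j, o) = o
A = 2 (A = -2*(0*4 - 1) = -2*(0 - 1) = -2*(-1) = 2)
A*(((-8 + (-4 + 2)²) - 2) + 14) = 2*(((-8 + (-4 + 2)²) - 2) + 14) = 2*(((-8 + (-2)²) - 2) + 14) = 2*(((-8 + 4) - 2) + 14) = 2*((-4 - 2) + 14) = 2*(-6 + 14) = 2*8 = 16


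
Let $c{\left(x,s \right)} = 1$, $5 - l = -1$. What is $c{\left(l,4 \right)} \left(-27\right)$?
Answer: $-27$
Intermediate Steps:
$l = 6$ ($l = 5 - -1 = 5 + 1 = 6$)
$c{\left(l,4 \right)} \left(-27\right) = 1 \left(-27\right) = -27$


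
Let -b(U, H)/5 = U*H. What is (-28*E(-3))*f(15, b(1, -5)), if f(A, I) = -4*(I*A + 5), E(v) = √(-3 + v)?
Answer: 42560*I*√6 ≈ 1.0425e+5*I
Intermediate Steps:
b(U, H) = -5*H*U (b(U, H) = -5*U*H = -5*H*U)
f(A, I) = -20 - 4*A*I (f(A, I) = -4*(A*I + 5) = -4*(5 + A*I) = -20 - 4*A*I)
(-28*E(-3))*f(15, b(1, -5)) = (-28*√(-3 - 3))*(-20 - 4*15*(-5*(-5)*1)) = (-28*I*√6)*(-20 - 4*15*25) = (-28*I*√6)*(-20 - 1500) = -28*I*√6*(-1520) = 42560*I*√6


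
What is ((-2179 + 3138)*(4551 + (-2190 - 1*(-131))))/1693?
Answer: 2389828/1693 ≈ 1411.6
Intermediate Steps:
((-2179 + 3138)*(4551 + (-2190 - 1*(-131))))/1693 = (959*(4551 + (-2190 + 131)))*(1/1693) = (959*(4551 - 2059))*(1/1693) = (959*2492)*(1/1693) = 2389828*(1/1693) = 2389828/1693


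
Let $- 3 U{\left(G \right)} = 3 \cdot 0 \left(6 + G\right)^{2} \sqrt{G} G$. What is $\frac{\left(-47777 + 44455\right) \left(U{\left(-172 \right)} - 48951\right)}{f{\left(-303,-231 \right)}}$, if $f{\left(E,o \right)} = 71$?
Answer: $\frac{162615222}{71} \approx 2.2904 \cdot 10^{6}$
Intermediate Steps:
$U{\left(G \right)} = 0$ ($U{\left(G \right)} = - \frac{3 \cdot 0 \left(6 + G\right)^{2} \sqrt{G} G}{3} = - \frac{0 \sqrt{G} \left(6 + G\right)^{2} G}{3} = - \frac{0 G}{3} = \left(- \frac{1}{3}\right) 0 = 0$)
$\frac{\left(-47777 + 44455\right) \left(U{\left(-172 \right)} - 48951\right)}{f{\left(-303,-231 \right)}} = \frac{\left(-47777 + 44455\right) \left(0 - 48951\right)}{71} = \left(-3322\right) \left(-48951\right) \frac{1}{71} = 162615222 \cdot \frac{1}{71} = \frac{162615222}{71}$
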